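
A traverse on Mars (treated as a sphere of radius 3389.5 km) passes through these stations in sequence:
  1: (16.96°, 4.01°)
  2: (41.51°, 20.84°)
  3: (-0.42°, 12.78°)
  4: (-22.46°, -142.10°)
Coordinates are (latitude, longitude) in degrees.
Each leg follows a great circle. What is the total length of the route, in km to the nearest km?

12870 km

Leg 1→2: central angle 0.4972 rad, distance 1685.3 km.
Leg 2→3: central angle 0.7428 rad, distance 2517.8 km.
Leg 3→4: central angle 2.5570 rad, distance 8666.8 km.
Total: 1685.3 + 2517.8 + 8666.8 ≈ 12870 km.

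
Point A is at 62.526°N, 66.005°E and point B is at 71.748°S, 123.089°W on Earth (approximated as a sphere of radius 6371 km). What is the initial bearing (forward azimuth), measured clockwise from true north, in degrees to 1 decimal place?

With φ₁ = 1.0913, φ₂ = -1.2522, Δλ = 2.9829 rad, the forward-azimuth formula gives
θ = atan2( sin Δλ cos φ₂ , cos φ₁ sin φ₂ − sin φ₁ cos φ₂ cos Δλ ) = atan2(0.0495, -0.1638) = 163.18°.
So the initial bearing is 163.2°.

163.2°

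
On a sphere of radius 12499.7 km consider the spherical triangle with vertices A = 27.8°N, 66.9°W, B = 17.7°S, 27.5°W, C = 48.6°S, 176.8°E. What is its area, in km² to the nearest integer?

277515310 km²

Side lengths (central angles): a = 1.9242, b = 2.2256, c = 1.0363 rad; semiperimeter s = 2.5931.
By l'Huilier's theorem, tan(E/4) = √[tan(s/2) tan((s−a)/2) tan((s−b)/2) tan((s−c)/2)], giving spherical excess E = 1.7762 rad.
Area = E·R² = 1.7762 × (12499.7)² ≈ 277515310 km².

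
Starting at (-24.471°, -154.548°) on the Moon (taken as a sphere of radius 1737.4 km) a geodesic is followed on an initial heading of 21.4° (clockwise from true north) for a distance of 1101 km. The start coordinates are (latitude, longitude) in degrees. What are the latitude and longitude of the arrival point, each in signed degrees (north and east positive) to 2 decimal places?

Angular distance δ = d/R = 1101/1737.4 = 0.63371 rad; initial bearing θ = 0.3735 rad.
sin φ₂ = sin φ₁ cos δ + cos φ₁ sin δ cos θ = (-0.4142)(0.8058) + (0.9102)(0.5921)(0.9311) = 0.1680, so φ₂ = 9.67°.
Δλ = atan2(sin θ sin δ cos φ₁, cos δ − sin φ₁ sin φ₂) = atan2(0.1966, 0.8754) = 12.660°.
λ₂ = -154.548° + 12.660° = -141.89°.

9.67°, -141.89°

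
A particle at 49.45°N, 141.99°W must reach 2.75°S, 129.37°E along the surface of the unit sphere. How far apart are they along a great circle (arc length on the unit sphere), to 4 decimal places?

1.5918

In radians: φ₁ = 0.8631, φ₂ = -0.0480, Δλ = -88.640° = -1.5471 rad.
Haversine: a = sin²(Δφ/2) + cos φ₁ cos φ₂ sin²(Δλ/2) = 0.1935 + (0.6501)(0.9988)(0.4881) = 0.51052.
Central angle c = 2·arcsin(√a) = 1.59184 rad.
On the unit sphere the arc length equals the central angle: 1.5918.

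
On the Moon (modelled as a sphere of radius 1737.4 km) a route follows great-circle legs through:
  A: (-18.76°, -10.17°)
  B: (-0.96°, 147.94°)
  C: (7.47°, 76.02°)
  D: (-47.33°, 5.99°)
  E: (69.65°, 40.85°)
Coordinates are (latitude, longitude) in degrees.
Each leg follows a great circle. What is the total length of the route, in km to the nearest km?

Leg A→B: central angle 2.6323 rad, distance 4573.4 km.
Leg B→C: central angle 1.2603 rad, distance 2189.7 km.
Leg C→D: central angle 1.4365 rad, distance 2495.7 km.
Leg D→E: central angle 2.0898 rad, distance 3630.7 km.
Total: 4573.4 + 2189.7 + 2495.7 + 3630.7 ≈ 12890 km.

12890 km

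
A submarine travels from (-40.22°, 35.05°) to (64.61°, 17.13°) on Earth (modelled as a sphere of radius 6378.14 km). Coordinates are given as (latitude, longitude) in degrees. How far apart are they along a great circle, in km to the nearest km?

11775 km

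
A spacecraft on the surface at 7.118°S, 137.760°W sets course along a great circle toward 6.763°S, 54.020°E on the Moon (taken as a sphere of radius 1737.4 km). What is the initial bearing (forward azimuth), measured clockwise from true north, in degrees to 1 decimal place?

220.5°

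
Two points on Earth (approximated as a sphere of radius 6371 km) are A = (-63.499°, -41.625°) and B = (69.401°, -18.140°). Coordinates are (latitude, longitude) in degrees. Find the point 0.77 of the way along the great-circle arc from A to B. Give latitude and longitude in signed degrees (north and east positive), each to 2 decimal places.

39.01°, -27.50°

Central angle δ = 2.3374 rad. Interpolating on the sphere with fraction f = 0.77:
P = [sin((1−f)δ)·A + sin(fδ)·B] / sin δ = 0.7110·A + 1.3522·B in Cartesian coordinates,
giving P = (0.6892, -0.3589, 0.6294), i.e. latitude 39.01°, longitude -27.50°.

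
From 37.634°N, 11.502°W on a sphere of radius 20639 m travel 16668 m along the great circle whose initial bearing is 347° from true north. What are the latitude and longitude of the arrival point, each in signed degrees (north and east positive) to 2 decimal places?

78.43°, -65.65°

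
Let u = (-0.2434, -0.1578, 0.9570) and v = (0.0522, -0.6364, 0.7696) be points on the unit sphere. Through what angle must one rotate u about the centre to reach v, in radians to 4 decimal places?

0.6020 rad

u·v = 0.8242; |u| = 1.0000, |v| = 1.0000.
cos θ = (u·v)/(|u||v|) = 0.8242, so θ = 0.6020 rad.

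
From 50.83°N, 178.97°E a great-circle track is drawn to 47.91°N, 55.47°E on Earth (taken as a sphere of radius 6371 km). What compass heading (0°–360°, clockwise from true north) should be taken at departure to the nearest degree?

Δλ = -123.500° = -2.1555 rad.
y = sin Δλ · cos φ₂ = (-0.8339)(0.6703) = -0.5590
x = cos φ₁ sin φ₂ − sin φ₁ cos φ₂ cos Δλ = (0.6316)(0.7421) − (0.7753)(0.6703)(-0.5519) = 0.7555
θ = atan2(y, x) = -36.49°; adding 360° gives 324°.

324°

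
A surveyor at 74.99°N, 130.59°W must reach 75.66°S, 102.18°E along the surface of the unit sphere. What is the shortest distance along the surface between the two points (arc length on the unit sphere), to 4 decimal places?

In radians: φ₁ = 1.3088, φ₂ = -1.3205, Δλ = -127.230° = -2.2206 rad.
cos c = sin φ₁ sin φ₂ + cos φ₁ cos φ₂ cos Δλ = (0.9659)(-0.9688) + (0.2590)(0.2477)(-0.6050) = -0.97460,
so c = arccos(-0.97460) = 2.91570 rad.
On the unit sphere the arc length equals the central angle: 2.9157.

2.9157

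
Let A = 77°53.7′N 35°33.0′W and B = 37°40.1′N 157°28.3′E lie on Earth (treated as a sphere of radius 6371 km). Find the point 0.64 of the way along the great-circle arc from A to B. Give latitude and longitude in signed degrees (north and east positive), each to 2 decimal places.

60.72°, 159.89°

Central angle δ = 1.1199 rad. Interpolating on the sphere with fraction f = 0.64:
P = [sin((1−f)δ)·A + sin(fδ)·B] / sin δ = 0.4359·A + 0.7299·B in Cartesian coordinates,
giving P = (-0.4593, 0.1682, 0.8722), i.e. latitude 60.72°, longitude 159.89°.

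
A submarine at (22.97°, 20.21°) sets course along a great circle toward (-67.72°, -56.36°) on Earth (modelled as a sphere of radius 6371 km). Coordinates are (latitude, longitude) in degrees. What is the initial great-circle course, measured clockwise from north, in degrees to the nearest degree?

203°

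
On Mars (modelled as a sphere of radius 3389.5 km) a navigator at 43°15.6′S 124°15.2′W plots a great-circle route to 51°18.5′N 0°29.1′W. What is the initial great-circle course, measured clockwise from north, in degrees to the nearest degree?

58°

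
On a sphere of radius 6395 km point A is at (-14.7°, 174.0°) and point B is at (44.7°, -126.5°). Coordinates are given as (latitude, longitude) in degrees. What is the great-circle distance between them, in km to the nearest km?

In radians: φ₁ = -0.2566, φ₂ = 0.7802, Δλ = 59.500° = 1.0385 rad.
cos c = sin φ₁ sin φ₂ + cos φ₁ cos φ₂ cos Δλ = (-0.2538)(0.7034) + (0.9673)(0.7108)(0.5075) = 0.17046,
so c = arccos(0.17046) = 1.39950 rad.
Distance = R·c = 6395 × 1.3995 ≈ 8950 km.

8950 km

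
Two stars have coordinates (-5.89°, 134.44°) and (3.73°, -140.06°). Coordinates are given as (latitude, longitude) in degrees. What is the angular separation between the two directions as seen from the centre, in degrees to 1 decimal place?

In radians: φ₁ = -0.1028, φ₂ = 0.0651, Δλ = 85.500° = 1.4923 rad.
Haversine: a = sin²(Δφ/2) + cos φ₁ cos φ₂ sin²(Δλ/2) = 0.0070 + (0.9947)(0.9979)(0.4608) = 0.46440.
Central angle c = 2·arcsin(√a) = 1.49953 rad.
So the angular separation is 85.9°.

85.9°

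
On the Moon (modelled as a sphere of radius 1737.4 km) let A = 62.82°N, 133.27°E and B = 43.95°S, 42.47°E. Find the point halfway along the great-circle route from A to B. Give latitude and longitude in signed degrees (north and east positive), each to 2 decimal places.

13.00°, 75.09°

The central angle between A and B is δ = 2.2421 rad.
With f = 0.5, the slerp weights are sin((1−f)δ)/sin δ = 1.1501 and sin(fδ)/sin δ = 1.1501.
Weighted sum of the unit vectors: (1.1501)·(-0.3131,0.3326,0.8896) + (1.1501)·(0.5311,0.4861,-0.6940) = (0.2507, 0.9416, 0.2249).
Converting back: φ = atan2(z, √(x²+y²)) = 13.00°, λ = atan2(y, x) = 75.09°.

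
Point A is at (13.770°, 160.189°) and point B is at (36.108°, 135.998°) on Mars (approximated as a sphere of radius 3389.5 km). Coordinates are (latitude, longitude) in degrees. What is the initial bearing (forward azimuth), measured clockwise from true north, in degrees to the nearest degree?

Δλ = -24.191° = -0.4222 rad.
y = sin Δλ · cos φ₂ = (-0.4098)(0.8079) = -0.3311
x = cos φ₁ sin φ₂ − sin φ₁ cos φ₂ cos Δλ = (0.9713)(0.5893) − (0.2380)(0.8079)(0.9122) = 0.3970
θ = atan2(y, x) = -39.83°; adding 360° gives 320°.

320°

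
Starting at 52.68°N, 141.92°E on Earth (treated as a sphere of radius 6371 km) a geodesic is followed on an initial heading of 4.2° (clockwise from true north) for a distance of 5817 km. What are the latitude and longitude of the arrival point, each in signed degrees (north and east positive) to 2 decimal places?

74.72°, -50.79°

Angular distance δ = d/R = 5817/6371 = 0.91304 rad; initial bearing θ = 0.0733 rad.
sin φ₂ = sin φ₁ cos δ + cos φ₁ sin δ cos θ = (0.7953)(0.6113) + (0.6063)(0.7914)(0.9973) = 0.9647, so φ₂ = 74.72°.
Δλ = atan2(sin θ sin δ cos φ₁, cos δ − sin φ₁ sin φ₂) = atan2(0.0351, -0.1558) = 167.292°.
λ₂ = 141.920° + 167.292° = 309.21° → -50.79° after wrapping to (−180°, 180°].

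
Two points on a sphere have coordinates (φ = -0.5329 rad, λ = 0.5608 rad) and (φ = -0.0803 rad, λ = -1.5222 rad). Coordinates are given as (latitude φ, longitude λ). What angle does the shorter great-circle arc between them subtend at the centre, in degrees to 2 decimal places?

112.34°

With latitudes φ₁ = -30.533°, φ₂ = -4.601° and longitude difference Δλ = -119.347°:
Haversine: a = sin²(Δφ/2) + cos φ₁ cos φ₂ sin²(Δλ/2) = 0.0503 + (0.8613)(0.9968)(0.7450) = 0.69001.
Central angle c = 2·arcsin(√a) = 1.96062 rad.
So the angular separation is 112.34°.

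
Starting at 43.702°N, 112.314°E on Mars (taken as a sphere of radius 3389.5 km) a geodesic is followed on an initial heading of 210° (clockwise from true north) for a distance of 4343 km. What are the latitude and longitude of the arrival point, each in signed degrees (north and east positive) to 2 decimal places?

-23.75°, 80.74°

Angular distance δ = d/R = 4343/3389.5 = 1.28131 rad; initial bearing θ = 3.6652 rad.
sin φ₂ = sin φ₁ cos δ + cos φ₁ sin δ cos θ = (0.6909)(0.2855) + (0.7229)(0.9584)(-0.8660) = -0.4028, so φ₂ = -23.75°.
Δλ = atan2(sin θ sin δ cos φ₁, cos δ − sin φ₁ sin φ₂) = atan2(-0.3464, 0.5638) = -31.571°.
λ₂ = 112.314° − 31.571° = 80.74°.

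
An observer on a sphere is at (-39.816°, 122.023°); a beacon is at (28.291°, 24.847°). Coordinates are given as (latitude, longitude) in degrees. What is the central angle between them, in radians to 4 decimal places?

Let φ₁ = -0.6949 rad, φ₂ = 0.4938 rad, and Δλ = -1.6960 rad.
Haversine: a = sin²(Δφ/2) + cos φ₁ cos φ₂ sin²(Δλ/2) = 0.3136 + (0.7681)(0.8806)(0.5625) = 0.69399.
Central angle c = 2·arcsin(√a) = 1.96922 rad.
So the angular separation is 1.9692 rad.

1.9692 rad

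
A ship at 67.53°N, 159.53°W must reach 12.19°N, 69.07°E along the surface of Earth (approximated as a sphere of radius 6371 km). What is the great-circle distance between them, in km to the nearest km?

10339 km

Let φ₁ = 1.1786 rad, φ₂ = 0.2128 rad, and Δλ = -2.2934 rad.
Haversine: a = sin²(Δφ/2) + cos φ₁ cos φ₂ sin²(Δλ/2) = 0.2156 + (0.3822)(0.9775)(0.8307) = 0.52597.
Central angle c = 2·arcsin(√a) = 1.62275 rad.
Distance = R·c = 6371 × 1.6228 ≈ 10339 km.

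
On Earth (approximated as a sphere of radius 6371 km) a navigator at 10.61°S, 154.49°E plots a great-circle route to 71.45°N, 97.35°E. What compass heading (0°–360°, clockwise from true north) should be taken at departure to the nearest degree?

Δλ = -57.140° = -0.9973 rad.
y = sin Δλ · cos φ₂ = (-0.8400)(0.3181) = -0.2672
x = cos φ₁ sin φ₂ − sin φ₁ cos φ₂ cos Δλ = (0.9829)(0.9480) − (-0.1841)(0.3181)(0.5426) = 0.9636
θ = atan2(y, x) = -15.50°; adding 360° gives 345°.

345°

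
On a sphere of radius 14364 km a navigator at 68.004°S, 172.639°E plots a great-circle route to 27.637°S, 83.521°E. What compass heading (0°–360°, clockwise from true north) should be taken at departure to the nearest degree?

With φ₁ = -1.1869, φ₂ = -0.4824, Δλ = -1.5554 rad, the forward-azimuth formula gives
θ = atan2( sin Δλ cos φ₂ , cos φ₁ sin φ₂ − sin φ₁ cos φ₂ cos Δλ ) = atan2(-0.8858, -0.1611) = -100.31°.
Adding 360° brings this into [0°, 360°): 260°.

260°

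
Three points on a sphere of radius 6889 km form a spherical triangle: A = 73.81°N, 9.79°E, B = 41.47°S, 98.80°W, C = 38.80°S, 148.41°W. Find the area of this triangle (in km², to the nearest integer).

Side lengths (central angles): a = 0.6545, b = 2.5040, c = 2.3498 rad; semiperimeter s = 2.7541.
By l'Huilier's theorem, tan(E/4) = √[tan(s/2) tan((s−a)/2) tan((s−b)/2) tan((s−c)/2)], giving spherical excess E = 1.7850 rad.
Area = E·R² = 1.7850 × (6889)² ≈ 84714321 km².

84714321 km²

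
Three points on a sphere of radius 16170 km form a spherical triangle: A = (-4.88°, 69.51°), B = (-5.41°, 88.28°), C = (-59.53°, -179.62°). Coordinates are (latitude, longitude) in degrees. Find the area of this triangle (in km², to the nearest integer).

74634799 km²

Side lengths (central angles): a = 1.5080, b = 1.6777, c = 0.3264 rad; semiperimeter s = 1.7560.
By l'Huilier's theorem, tan(E/4) = √[tan(s/2) tan((s−a)/2) tan((s−b)/2) tan((s−c)/2)], giving spherical excess E = 0.2854 rad.
Area = E·R² = 0.2854 × (16170)² ≈ 74634799 km².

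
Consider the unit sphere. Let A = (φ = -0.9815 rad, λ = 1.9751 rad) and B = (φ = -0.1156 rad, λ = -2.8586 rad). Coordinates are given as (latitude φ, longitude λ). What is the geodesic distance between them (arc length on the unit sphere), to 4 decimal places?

1.4074

Let φ₁ = -0.9815 rad, φ₂ = -0.1156 rad, and Δλ = 1.4495 rad.
Haversine: a = sin²(Δφ/2) + cos φ₁ cos φ₂ sin²(Δλ/2) = 0.1760 + (0.5558)(0.9933)(0.4395) = 0.41865.
Central angle c = 2·arcsin(√a) = 1.40737 rad.
On the unit sphere the arc length equals the central angle: 1.4074.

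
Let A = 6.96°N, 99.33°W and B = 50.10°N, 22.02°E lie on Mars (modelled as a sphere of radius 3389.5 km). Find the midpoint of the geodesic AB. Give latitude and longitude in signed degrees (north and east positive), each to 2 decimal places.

46.03°, -59.59°

The central angle between A and B is δ = 1.8114 rad.
With f = 0.5, the slerp weights are sin((1−f)δ)/sin δ = 0.8102 and sin(fδ)/sin δ = 0.8102.
Weighted sum of the unit vectors: (0.8102)·(-0.1609,-0.9795,0.1212) + (0.8102)·(0.5947,0.2405,0.7672) = (0.3514, -0.5987, 0.7197).
Converting back: φ = atan2(z, √(x²+y²)) = 46.03°, λ = atan2(y, x) = -59.59°.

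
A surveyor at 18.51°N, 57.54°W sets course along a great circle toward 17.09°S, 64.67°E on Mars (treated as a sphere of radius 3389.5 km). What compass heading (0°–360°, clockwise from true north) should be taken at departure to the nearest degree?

98°

With φ₁ = 0.3231, φ₂ = -0.2983, Δλ = 2.1330 rad, the forward-azimuth formula gives
θ = atan2( sin Δλ cos φ₂ , cos φ₁ sin φ₂ − sin φ₁ cos φ₂ cos Δλ ) = atan2(0.8087, -0.1169) = 98.23°.
So the initial bearing is 98°.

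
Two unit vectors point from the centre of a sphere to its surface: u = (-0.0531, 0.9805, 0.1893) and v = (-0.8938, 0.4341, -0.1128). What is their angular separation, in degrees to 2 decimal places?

u·v = 0.4517; |u| = 1.0000, |v| = 1.0000.
cos θ = (u·v)/(|u||v|) = 0.4517, so θ = 63.15°.

63.15°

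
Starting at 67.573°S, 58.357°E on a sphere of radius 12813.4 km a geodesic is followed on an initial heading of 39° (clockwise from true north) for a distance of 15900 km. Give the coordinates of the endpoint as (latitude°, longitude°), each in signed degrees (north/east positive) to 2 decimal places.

-1.09°, 94.90°

Angular distance δ = d/R = 15900/12813.4 = 1.24089 rad; initial bearing θ = 0.6807 rad.
sin φ₂ = sin φ₁ cos δ + cos φ₁ sin δ cos θ = (-0.9244)(0.3240) + (0.3815)(0.9461)(0.7771) = -0.0190, so φ₂ = -1.09°.
Δλ = atan2(sin θ sin δ cos φ₁, cos δ − sin φ₁ sin φ₂) = atan2(0.2271, 0.3064) = 36.548°.
λ₂ = 58.357° + 36.548° = 94.90°.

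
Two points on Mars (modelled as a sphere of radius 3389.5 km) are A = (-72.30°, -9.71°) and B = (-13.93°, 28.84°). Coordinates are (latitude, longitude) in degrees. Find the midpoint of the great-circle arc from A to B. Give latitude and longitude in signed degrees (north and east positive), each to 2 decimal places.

The central angle between A and B is δ = 1.0927 rad.
With f = 0.5, the slerp weights are sin((1−f)δ)/sin δ = 0.5852 and sin(fδ)/sin δ = 0.5852.
Weighted sum of the unit vectors: (0.5852)·(0.2997,-0.0513,-0.9527) + (0.5852)·(0.8502,0.4682,-0.2407) = (0.6729, 0.2440, -0.6984).
Converting back: φ = atan2(z, √(x²+y²)) = -44.30°, λ = atan2(y, x) = 19.93°.

-44.30°, 19.93°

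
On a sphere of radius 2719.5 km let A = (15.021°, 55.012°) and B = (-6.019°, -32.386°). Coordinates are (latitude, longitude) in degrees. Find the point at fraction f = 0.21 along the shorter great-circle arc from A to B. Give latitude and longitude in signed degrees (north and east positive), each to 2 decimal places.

12.15°, 35.99°

Central angle δ = 1.5544 rad. Interpolating on the sphere with fraction f = 0.21:
P = [sin((1−f)δ)·A + sin(fδ)·B] / sin δ = 0.9419·A + 0.3207·B in Cartesian coordinates,
giving P = (0.7910, 0.5745, 0.2105), i.e. latitude 12.15°, longitude 35.99°.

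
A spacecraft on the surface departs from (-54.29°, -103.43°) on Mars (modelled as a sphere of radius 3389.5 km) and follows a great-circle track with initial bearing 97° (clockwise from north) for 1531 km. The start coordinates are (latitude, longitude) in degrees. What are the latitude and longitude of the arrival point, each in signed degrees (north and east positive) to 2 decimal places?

Angular distance δ = d/R = 1531/3389.5 = 0.45169 rad; initial bearing θ = 1.6930 rad.
sin φ₂ = sin φ₁ cos δ + cos φ₁ sin δ cos θ = (-0.8120)(0.8997) + (0.5837)(0.4365)(-0.1219) = -0.7616, so φ₂ = -49.61°.
Δλ = atan2(sin θ sin δ cos φ₁, cos δ − sin φ₁ sin φ₂) = atan2(0.2529, 0.2813) = 41.953°.
λ₂ = -103.430° + 41.953° = -61.48°.

-49.61°, -61.48°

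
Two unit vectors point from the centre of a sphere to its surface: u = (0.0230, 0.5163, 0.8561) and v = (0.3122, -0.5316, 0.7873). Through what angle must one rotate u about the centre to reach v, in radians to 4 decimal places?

1.1519 rad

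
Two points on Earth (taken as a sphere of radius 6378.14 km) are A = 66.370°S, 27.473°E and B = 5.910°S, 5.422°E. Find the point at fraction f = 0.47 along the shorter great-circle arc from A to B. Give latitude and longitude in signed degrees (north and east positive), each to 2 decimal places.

-38.38°, 12.21°

The central angle between A and B is δ = 1.0884 rad.
With f = 0.47, the slerp weights are sin((1−f)δ)/sin δ = 0.6156 and sin(fδ)/sin δ = 0.5526.
Weighted sum of the unit vectors: (0.6156)·(0.3556,0.1849,-0.9162) + (0.5526)·(0.9902,0.0940,-0.1030) = (0.7661, 0.1658, -0.6209).
Converting back: φ = atan2(z, √(x²+y²)) = -38.38°, λ = atan2(y, x) = 12.21°.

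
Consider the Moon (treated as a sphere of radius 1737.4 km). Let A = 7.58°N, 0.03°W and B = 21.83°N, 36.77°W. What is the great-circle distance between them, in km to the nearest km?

In radians: φ₁ = 0.1323, φ₂ = 0.3810, Δλ = -36.740° = -0.6412 rad.
cos c = sin φ₁ sin φ₂ + cos φ₁ cos φ₂ cos Δλ = (0.1319)(0.3719) + (0.9913)(0.9283)(0.8014) = 0.78644,
so c = arccos(0.78644) = 0.66576 rad.
Distance = R·c = 1737.4 × 0.6658 ≈ 1157 km.

1157 km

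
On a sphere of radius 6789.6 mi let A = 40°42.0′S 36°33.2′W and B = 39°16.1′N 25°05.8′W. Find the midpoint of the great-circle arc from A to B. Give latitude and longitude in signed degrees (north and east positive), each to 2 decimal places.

Central angle δ = 1.4076 rad. Interpolating on the sphere with fraction f = 0.5:
P = [sin((1−f)δ)·A + sin(fδ)·B] / sin δ = 0.6558·A + 0.6558·B in Cartesian coordinates,
giving P = (0.8592, -0.5115, -0.0126), i.e. latitude -0.72°, longitude -30.76°.

-0.72°, -30.76°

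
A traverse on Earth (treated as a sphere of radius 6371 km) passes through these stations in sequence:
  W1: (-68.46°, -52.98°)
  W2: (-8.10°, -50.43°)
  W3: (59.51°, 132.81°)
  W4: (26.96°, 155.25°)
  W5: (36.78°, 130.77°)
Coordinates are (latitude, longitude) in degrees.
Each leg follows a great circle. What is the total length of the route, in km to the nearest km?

Leg W1→W2: central angle 1.0539 rad, distance 6714.4 km.
Leg W2→W3: central angle 2.2433 rad, distance 14292.0 km.
Leg W3→W4: central angle 0.6289 rad, distance 4006.7 km.
Leg W4→W5: central angle 0.3997 rad, distance 2546.6 km.
Total: 6714.4 + 14292.0 + 4006.7 + 2546.6 ≈ 27560 km.

27560 km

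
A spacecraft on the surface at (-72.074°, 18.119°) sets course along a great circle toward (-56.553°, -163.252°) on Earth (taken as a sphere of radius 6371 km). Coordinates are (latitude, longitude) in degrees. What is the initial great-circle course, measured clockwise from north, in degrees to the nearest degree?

179°

Δλ = 178.629° = 3.1177 rad.
y = sin Δλ · cos φ₂ = (0.0239)(0.5512) = 0.0132
x = cos φ₁ sin φ₂ − sin φ₁ cos φ₂ cos Δλ = (0.3078)(-0.8344) − (-0.9515)(0.5512)(-0.9997) = -0.7811
θ = atan2(y, x) = 179.03°, so the bearing is 179°.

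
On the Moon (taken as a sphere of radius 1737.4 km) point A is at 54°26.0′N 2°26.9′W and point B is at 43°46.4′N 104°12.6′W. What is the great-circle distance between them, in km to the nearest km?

In radians: φ₁ = 0.9500, φ₂ = 0.7640, Δλ = -101.762° = -1.7761 rad.
cos c = sin φ₁ sin φ₂ + cos φ₁ cos φ₂ cos Δλ = (0.8134)(0.6918) + (0.5816)(0.7221)(-0.2038) = 0.47713,
so c = arccos(0.47713) = 1.07341 rad.
Distance = R·c = 1737.4 × 1.0734 ≈ 1865 km.

1865 km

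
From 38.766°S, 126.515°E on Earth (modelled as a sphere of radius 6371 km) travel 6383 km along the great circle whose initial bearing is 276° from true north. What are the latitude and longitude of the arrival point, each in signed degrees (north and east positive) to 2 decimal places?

Angular distance δ = d/R = 6383/6371 = 1.00188 rad; initial bearing θ = 4.8171 rad.
sin φ₂ = sin φ₁ cos δ + cos φ₁ sin δ cos θ = (-0.6261)(0.5387) + (0.7797)(0.8425)(0.1045) = -0.2686, so φ₂ = -15.58°.
Δλ = atan2(sin θ sin δ cos φ₁, cos δ − sin φ₁ sin φ₂) = atan2(-0.6533, 0.3705) = -60.441°.
λ₂ = 126.515° − 60.441° = 66.07°.

-15.58°, 66.07°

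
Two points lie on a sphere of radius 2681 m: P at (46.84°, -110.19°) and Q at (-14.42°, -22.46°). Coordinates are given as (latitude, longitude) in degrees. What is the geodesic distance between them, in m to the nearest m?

4630 m

In radians: φ₁ = 0.8175, φ₂ = -0.2517, Δλ = 87.730° = 1.5312 rad.
cos c = sin φ₁ sin φ₂ + cos φ₁ cos φ₂ cos Δλ = (0.7294)(-0.2490) + (0.6840)(0.9685)(0.0396) = -0.15541,
so c = arccos(-0.15541) = 1.72684 rad.
Distance = R·c = 2681 × 1.7268 ≈ 4630 m.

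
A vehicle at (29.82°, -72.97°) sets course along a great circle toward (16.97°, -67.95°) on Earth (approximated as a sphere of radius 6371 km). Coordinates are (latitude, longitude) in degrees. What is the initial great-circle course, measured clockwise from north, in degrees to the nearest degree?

159°

With φ₁ = 0.5205, φ₂ = 0.2962, Δλ = 0.0876 rad, the forward-azimuth formula gives
θ = atan2( sin Δλ cos φ₂ , cos φ₁ sin φ₂ − sin φ₁ cos φ₂ cos Δλ ) = atan2(0.0837, -0.2206) = 159.22°.
So the initial bearing is 159°.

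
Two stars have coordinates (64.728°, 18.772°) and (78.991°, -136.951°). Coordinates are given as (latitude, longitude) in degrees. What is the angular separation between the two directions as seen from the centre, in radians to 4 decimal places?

In radians: φ₁ = 1.1297, φ₂ = 1.3787, Δλ = -155.723° = -2.7179 rad.
Haversine: a = sin²(Δφ/2) + cos φ₁ cos φ₂ sin²(Δλ/2) = 0.0154 + (0.4269)(0.1910)(0.9558) = 0.09333.
Central angle c = 2·arcsin(√a) = 0.62094 rad.
So the angular separation is 0.6209 rad.

0.6209 rad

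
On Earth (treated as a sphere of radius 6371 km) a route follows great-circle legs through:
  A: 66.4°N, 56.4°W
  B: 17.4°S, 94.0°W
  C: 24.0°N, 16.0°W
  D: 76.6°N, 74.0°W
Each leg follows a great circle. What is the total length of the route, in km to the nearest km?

Leg A→B: central angle 1.5421 rad, distance 9825.0 km.
Leg B→C: central angle 1.5111 rad, distance 9627.5 km.
Leg C→D: central angle 1.0381 rad, distance 6613.8 km.
Total: 9825.0 + 9627.5 + 6613.8 ≈ 26066 km.

26066 km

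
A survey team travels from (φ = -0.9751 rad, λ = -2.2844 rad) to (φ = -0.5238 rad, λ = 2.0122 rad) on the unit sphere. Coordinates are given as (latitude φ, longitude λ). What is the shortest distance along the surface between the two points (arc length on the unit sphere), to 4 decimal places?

1.3513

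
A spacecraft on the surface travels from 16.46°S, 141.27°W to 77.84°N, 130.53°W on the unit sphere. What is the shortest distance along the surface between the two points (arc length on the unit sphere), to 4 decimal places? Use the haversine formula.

With latitudes φ₁ = -16.460°, φ₂ = 77.840° and longitude difference Δλ = 10.740°:
Haversine: a = sin²(Δφ/2) + cos φ₁ cos φ₂ sin²(Δλ/2) = 0.5375 + (0.9590)(0.2106)(0.0088) = 0.53926.
Central angle c = 2·arcsin(√a) = 1.64939 rad.
On the unit sphere the arc length equals the central angle: 1.6494.

1.6494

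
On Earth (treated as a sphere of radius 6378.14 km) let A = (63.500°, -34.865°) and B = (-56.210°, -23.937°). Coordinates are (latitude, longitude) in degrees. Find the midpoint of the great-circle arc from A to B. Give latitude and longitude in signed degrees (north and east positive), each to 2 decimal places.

Central angle δ = 2.0945 rad. Interpolating on the sphere with fraction f = 0.5:
P = [sin((1−f)δ)·A + sin(fδ)·B] / sin δ = 1.0001·A + 1.0001·B in Cartesian coordinates,
giving P = (0.8745, -0.4808, 0.0639), i.e. latitude 3.66°, longitude -28.80°.

3.66°, -28.80°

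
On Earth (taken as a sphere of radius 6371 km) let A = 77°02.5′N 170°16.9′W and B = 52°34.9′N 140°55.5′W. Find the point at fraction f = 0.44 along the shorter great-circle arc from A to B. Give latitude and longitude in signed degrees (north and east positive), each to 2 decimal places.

Central angle δ = 0.4674 rad. Interpolating on the sphere with fraction f = 0.44:
P = [sin((1−f)δ)·A + sin(fδ)·B] / sin δ = 0.5743·A + 0.4532·B in Cartesian coordinates,
giving P = (-0.3407, -0.1953, 0.9196), i.e. latitude 66.87°, longitude -150.18°.

66.87°, -150.18°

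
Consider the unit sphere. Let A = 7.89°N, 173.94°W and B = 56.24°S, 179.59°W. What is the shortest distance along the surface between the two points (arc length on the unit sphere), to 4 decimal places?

In radians: φ₁ = 0.1377, φ₂ = -0.9816, Δλ = -5.650° = -0.0986 rad.
cos c = sin φ₁ sin φ₂ + cos φ₁ cos φ₂ cos Δλ = (0.1373)(-0.8314) + (0.9905)(0.5557)(0.9951) = 0.43366,
so c = arccos(0.43366) = 1.12225 rad.
On the unit sphere the arc length equals the central angle: 1.1222.

1.1222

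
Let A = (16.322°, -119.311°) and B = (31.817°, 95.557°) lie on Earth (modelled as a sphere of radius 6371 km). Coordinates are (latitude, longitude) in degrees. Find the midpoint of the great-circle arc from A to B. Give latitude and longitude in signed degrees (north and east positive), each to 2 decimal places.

The central angle between A and B is δ = 2.1187 rad.
With f = 0.5, the slerp weights are sin((1−f)δ)/sin δ = 1.0216 and sin(fδ)/sin δ = 1.0216.
Weighted sum of the unit vectors: (1.0216)·(-0.4698,-0.8368,0.2810) + (1.0216)·(-0.0823,0.8457,0.5272) = (-0.5640, 0.0091, 0.8257).
Converting back: φ = atan2(z, √(x²+y²)) = 55.66°, λ = atan2(y, x) = 179.08°.

55.66°, 179.08°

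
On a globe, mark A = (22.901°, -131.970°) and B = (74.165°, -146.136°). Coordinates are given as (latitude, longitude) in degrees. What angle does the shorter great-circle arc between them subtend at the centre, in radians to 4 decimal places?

0.9045 rad

In radians: φ₁ = 0.3997, φ₂ = 1.2944, Δλ = -14.166° = -0.2472 rad.
cos c = sin φ₁ sin φ₂ + cos φ₁ cos φ₂ cos Δλ = (0.3891)(0.9621) + (0.9212)(0.2729)(0.9696) = 0.61809,
so c = arccos(0.61809) = 0.90449 rad.
So the angular separation is 0.9045 rad.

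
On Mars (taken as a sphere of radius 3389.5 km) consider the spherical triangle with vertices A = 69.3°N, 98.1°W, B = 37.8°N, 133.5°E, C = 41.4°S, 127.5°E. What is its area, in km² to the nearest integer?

Side lengths (central angles): a = 1.3856, b = 2.5050, c = 1.1594 rad; semiperimeter s = 2.5250.
By l'Huilier's theorem, tan(E/4) = √[tan(s/2) tan((s−a)/2) tan((s−b)/2) tan((s−c)/2)], giving spherical excess E = 0.5091 rad.
Area = E·R² = 0.5091 × (3389.5)² ≈ 5848664 km².

5848664 km²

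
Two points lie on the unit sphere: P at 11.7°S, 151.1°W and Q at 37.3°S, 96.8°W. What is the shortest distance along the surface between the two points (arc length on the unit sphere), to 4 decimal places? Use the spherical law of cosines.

0.9552

Let φ₁ = -0.2042 rad, φ₂ = -0.6510 rad, and Δλ = 0.9477 rad.
cos c = sin φ₁ sin φ₂ + cos φ₁ cos φ₂ cos Δλ = (-0.2028)(-0.6060) + (0.9792)(0.7955)(0.5835) = 0.57743,
so c = arccos(0.57743) = 0.95521 rad.
On the unit sphere the arc length equals the central angle: 0.9552.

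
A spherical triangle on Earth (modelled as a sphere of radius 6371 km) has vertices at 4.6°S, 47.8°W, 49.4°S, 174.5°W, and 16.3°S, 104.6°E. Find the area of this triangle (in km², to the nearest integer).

103829291 km²

Side lengths (central angles): a = 1.2536, b = 2.5416, c = 1.9037 rad; semiperimeter s = 2.8494.
By l'Huilier's theorem, tan(E/4) = √[tan(s/2) tan((s−a)/2) tan((s−b)/2) tan((s−c)/2)], giving spherical excess E = 2.5580 rad.
Area = E·R² = 2.5580 × (6371)² ≈ 103829291 km².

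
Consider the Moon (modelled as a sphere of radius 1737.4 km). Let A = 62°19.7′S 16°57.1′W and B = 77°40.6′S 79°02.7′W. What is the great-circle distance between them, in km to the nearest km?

736 km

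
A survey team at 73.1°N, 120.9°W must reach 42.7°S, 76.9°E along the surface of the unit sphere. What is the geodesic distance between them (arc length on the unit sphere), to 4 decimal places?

In radians: φ₁ = 1.2758, φ₂ = -0.7453, Δλ = -162.200° = -2.8309 rad.
Haversine: a = sin²(Δφ/2) + cos φ₁ cos φ₂ sin²(Δλ/2) = 0.7176 + (0.2907)(0.7349)(0.9761) = 0.92614.
Central angle c = 2·arcsin(√a) = 2.59114 rad.
On the unit sphere the arc length equals the central angle: 2.5911.

2.5911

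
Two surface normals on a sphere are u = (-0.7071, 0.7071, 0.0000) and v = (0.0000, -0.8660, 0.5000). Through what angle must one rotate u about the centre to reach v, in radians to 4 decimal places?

2.2298 rad

u·v = -0.6123; |u| = 1.0000, |v| = 1.0000.
cos θ = (u·v)/(|u||v|) = -0.6124, so θ = 2.2298 rad.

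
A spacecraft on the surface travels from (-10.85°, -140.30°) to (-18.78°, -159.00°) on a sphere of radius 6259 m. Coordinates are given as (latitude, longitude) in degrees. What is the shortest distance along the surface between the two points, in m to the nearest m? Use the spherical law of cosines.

Let φ₁ = -0.1894 rad, φ₂ = -0.3278 rad, and Δλ = -0.3264 rad.
cos c = sin φ₁ sin φ₂ + cos φ₁ cos φ₂ cos Δλ = (-0.1882)(-0.3219) + (0.9821)(0.9468)(0.9472) = 0.94135,
so c = arccos(0.94135) = 0.34418 rad.
Distance = R·c = 6259 × 0.3442 ≈ 2154 m.

2154 m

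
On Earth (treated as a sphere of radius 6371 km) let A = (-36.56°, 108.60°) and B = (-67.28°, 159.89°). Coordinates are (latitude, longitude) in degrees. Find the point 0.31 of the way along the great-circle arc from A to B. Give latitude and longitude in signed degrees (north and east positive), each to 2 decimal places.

Central angle δ = 0.7326 rad. Interpolating on the sphere with fraction f = 0.31:
P = [sin((1−f)δ)·A + sin(fδ)·B] / sin δ = 0.7240·A + 0.3367·B in Cartesian coordinates,
giving P = (-0.3076, 0.5959, -0.7418), i.e. latitude -47.89°, longitude 117.30°.

-47.89°, 117.30°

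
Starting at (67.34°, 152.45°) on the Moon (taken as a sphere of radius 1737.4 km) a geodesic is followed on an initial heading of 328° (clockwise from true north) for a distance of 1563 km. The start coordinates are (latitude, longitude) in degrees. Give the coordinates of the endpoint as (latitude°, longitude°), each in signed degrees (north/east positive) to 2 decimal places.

Angular distance δ = d/R = 1563/1737.4 = 0.89962 rad; initial bearing θ = 5.7247 rad.
sin φ₂ = sin φ₁ cos δ + cos φ₁ sin δ cos θ = (0.9228)(0.6219) + (0.3853)(0.7831)(0.8480) = 0.8298, so φ₂ = 56.07°.
Δλ = atan2(sin θ sin δ cos φ₁, cos δ − sin φ₁ sin φ₂) = atan2(-0.1599, -0.1438) = -131.969°.
λ₂ = 152.450° − 131.969° = 20.48°.

56.07°, 20.48°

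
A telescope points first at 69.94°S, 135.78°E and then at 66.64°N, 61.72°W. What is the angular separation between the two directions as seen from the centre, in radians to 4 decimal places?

3.0154 rad

With latitudes φ₁ = -69.940°, φ₂ = 66.640° and longitude difference Δλ = 162.500°:
cos c = sin φ₁ sin φ₂ + cos φ₁ cos φ₂ cos Δλ = (-0.9393)(0.9180) + (0.3430)(0.3965)(-0.9537) = -0.99205,
so c = arccos(-0.99205) = 3.01539 rad.
So the angular separation is 3.0154 rad.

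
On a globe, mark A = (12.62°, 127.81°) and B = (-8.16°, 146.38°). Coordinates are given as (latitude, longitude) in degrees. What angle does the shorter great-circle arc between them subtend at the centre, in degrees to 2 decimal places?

27.79°

Let φ₁ = 0.2203 rad, φ₂ = -0.1424 rad, and Δλ = 0.3241 rad.
cos c = sin φ₁ sin φ₂ + cos φ₁ cos φ₂ cos Δλ = (0.2185)(-0.1419) + (0.9758)(0.9899)(0.9479) = 0.88466,
so c = arccos(0.88466) = 0.48504 rad.
So the angular separation is 27.79°.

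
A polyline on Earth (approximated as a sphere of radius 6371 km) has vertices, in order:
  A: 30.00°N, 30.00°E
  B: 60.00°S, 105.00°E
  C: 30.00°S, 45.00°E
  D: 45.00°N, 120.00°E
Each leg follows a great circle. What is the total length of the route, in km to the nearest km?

28851 km

Leg A→B: central angle 1.8975 rad, distance 12089.1 km.
Leg B→C: central angle 0.8638 rad, distance 5503.6 km.
Leg C→D: central angle 1.7671 rad, distance 11258.3 km.
Total: 12089.1 + 5503.6 + 11258.3 ≈ 28851 km.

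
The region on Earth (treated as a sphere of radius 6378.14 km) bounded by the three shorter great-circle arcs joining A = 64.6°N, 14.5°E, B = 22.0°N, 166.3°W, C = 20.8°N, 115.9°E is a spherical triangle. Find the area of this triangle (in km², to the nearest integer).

44426551 km²

Side lengths (central angles): a = 1.2491, b = 1.3269, c = 1.6301 rad; semiperimeter s = 2.1030.
By l'Huilier's theorem, tan(E/4) = √[tan(s/2) tan((s−a)/2) tan((s−b)/2) tan((s−c)/2)], giving spherical excess E = 1.0921 rad.
Area = E·R² = 1.0921 × (6378.14)² ≈ 44426551 km².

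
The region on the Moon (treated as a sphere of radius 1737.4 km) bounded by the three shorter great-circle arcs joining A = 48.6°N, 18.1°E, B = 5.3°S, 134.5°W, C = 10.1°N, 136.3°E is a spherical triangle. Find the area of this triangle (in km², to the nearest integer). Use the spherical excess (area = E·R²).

Side lengths (central angles): a = 1.5733, b = 1.7478, c = 2.2835 rad; semiperimeter s = 2.8023.
By l'Huilier's theorem, tan(E/4) = √[tan(s/2) tan((s−a)/2) tan((s−b)/2) tan((s−c)/2)], giving spherical excess E = 2.6938 rad.
Area = E·R² = 2.6938 × (1737.4)² ≈ 8131312 km².

8131312 km²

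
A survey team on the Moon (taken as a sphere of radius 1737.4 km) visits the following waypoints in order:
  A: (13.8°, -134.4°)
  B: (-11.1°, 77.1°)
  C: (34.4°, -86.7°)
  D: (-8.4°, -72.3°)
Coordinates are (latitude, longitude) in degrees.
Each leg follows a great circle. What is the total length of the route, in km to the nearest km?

10506 km

Leg A→B: central angle 2.6031 rad, distance 4522.6 km.
Leg B→C: central angle 2.6601 rad, distance 4621.6 km.
Leg C→D: central angle 0.7840 rad, distance 1362.1 km.
Total: 4522.6 + 4621.6 + 1362.1 ≈ 10506 km.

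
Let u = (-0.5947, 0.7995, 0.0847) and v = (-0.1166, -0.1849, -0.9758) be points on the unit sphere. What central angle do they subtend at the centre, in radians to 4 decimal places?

u·v = -0.1611; |u| = 1.0000, |v| = 1.0000.
cos θ = (u·v)/(|u||v|) = -0.1611, so θ = 1.7326 rad.

1.7326 rad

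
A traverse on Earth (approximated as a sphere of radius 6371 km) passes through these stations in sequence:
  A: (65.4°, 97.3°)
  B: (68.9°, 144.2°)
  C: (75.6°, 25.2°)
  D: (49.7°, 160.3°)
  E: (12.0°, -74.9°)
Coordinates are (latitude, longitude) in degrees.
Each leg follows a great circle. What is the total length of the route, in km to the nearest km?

Leg A→B: central angle 0.3154 rad, distance 2009.5 km.
Leg B→C: central angle 0.5351 rad, distance 3408.9 km.
Leg C→D: central angle 0.8960 rad, distance 5708.1 km.
Leg D→E: central angle 1.7747 rad, distance 11306.6 km.
Total: 2009.5 + 3408.9 + 5708.1 + 11306.6 ≈ 22433 km.

22433 km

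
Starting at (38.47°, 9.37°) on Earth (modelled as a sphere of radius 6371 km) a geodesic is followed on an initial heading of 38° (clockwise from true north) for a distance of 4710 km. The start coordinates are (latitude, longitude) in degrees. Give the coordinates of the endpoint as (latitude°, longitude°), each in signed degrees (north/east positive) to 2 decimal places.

61.09°, 68.47°

Angular distance δ = d/R = 4710/6371 = 0.73929 rad; initial bearing θ = 0.6632 rad.
sin φ₂ = sin φ₁ cos δ + cos φ₁ sin δ cos θ = (0.6221)(0.7389) + (0.7829)(0.6738)(0.7880) = 0.8754, so φ₂ = 61.09°.
Δλ = atan2(sin θ sin δ cos φ₁, cos δ − sin φ₁ sin φ₂) = atan2(0.3248, 0.1944) = 59.100°.
λ₂ = 9.370° + 59.100° = 68.47°.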